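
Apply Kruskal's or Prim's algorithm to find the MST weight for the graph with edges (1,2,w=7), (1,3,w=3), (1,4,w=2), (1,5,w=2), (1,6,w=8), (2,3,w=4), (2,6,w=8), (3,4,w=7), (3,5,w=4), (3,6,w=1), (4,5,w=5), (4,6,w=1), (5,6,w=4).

Apply Kruskal's algorithm (sort edges by weight, add if no cycle):

Sorted edges by weight:
  (3,6) w=1
  (4,6) w=1
  (1,4) w=2
  (1,5) w=2
  (1,3) w=3
  (2,3) w=4
  (3,5) w=4
  (5,6) w=4
  (4,5) w=5
  (1,2) w=7
  (3,4) w=7
  (1,6) w=8
  (2,6) w=8

Add edge (3,6) w=1 -- no cycle. Running total: 1
Add edge (4,6) w=1 -- no cycle. Running total: 2
Add edge (1,4) w=2 -- no cycle. Running total: 4
Add edge (1,5) w=2 -- no cycle. Running total: 6
Skip edge (1,3) w=3 -- would create cycle
Add edge (2,3) w=4 -- no cycle. Running total: 10

MST edges: (3,6,w=1), (4,6,w=1), (1,4,w=2), (1,5,w=2), (2,3,w=4)
Total MST weight: 1 + 1 + 2 + 2 + 4 = 10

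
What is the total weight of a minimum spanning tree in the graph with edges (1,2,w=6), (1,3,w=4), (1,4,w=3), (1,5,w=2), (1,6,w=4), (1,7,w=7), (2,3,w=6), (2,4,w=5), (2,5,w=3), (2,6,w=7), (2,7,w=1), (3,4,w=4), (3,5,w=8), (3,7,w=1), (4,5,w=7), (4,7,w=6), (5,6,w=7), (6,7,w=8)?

Apply Kruskal's algorithm (sort edges by weight, add if no cycle):

Sorted edges by weight:
  (2,7) w=1
  (3,7) w=1
  (1,5) w=2
  (1,4) w=3
  (2,5) w=3
  (1,6) w=4
  (1,3) w=4
  (3,4) w=4
  (2,4) w=5
  (1,2) w=6
  (2,3) w=6
  (4,7) w=6
  (1,7) w=7
  (2,6) w=7
  (4,5) w=7
  (5,6) w=7
  (3,5) w=8
  (6,7) w=8

Add edge (2,7) w=1 -- no cycle. Running total: 1
Add edge (3,7) w=1 -- no cycle. Running total: 2
Add edge (1,5) w=2 -- no cycle. Running total: 4
Add edge (1,4) w=3 -- no cycle. Running total: 7
Add edge (2,5) w=3 -- no cycle. Running total: 10
Add edge (1,6) w=4 -- no cycle. Running total: 14

MST edges: (2,7,w=1), (3,7,w=1), (1,5,w=2), (1,4,w=3), (2,5,w=3), (1,6,w=4)
Total MST weight: 1 + 1 + 2 + 3 + 3 + 4 = 14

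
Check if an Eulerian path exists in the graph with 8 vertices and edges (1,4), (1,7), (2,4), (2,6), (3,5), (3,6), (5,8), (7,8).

Step 1: Find the degree of each vertex:
  deg(1) = 2
  deg(2) = 2
  deg(3) = 2
  deg(4) = 2
  deg(5) = 2
  deg(6) = 2
  deg(7) = 2
  deg(8) = 2

Step 2: Count vertices with odd degree:
  All vertices have even degree (0 odd-degree vertices)

Step 3: Apply Euler's theorem:
  - Eulerian circuit exists iff graph is connected and all vertices have even degree
  - Eulerian path exists iff graph is connected and has 0 or 2 odd-degree vertices

Graph is connected with 0 odd-degree vertices.
Both Eulerian circuit and Eulerian path exist.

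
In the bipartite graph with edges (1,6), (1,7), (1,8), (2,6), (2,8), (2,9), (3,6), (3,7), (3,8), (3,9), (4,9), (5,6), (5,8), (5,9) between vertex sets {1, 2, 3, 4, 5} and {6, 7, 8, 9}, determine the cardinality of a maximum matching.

Step 1: List the neighbors of each left vertex:
  1: 6, 7, 8
  2: 6, 8, 9
  3: 6, 7, 8, 9
  4: 9
  5: 6, 8, 9

Step 2: Greedily match left vertices, then look for augmenting paths:
  Match 1 -- 6
  Match 2 -- 8
  Match 3 -- 7
  Match 4 -- 9
  No augmenting path remains.

Step 3: Verify this is maximum:
  Matching size 4 = min(|L|, |R|) = min(5, 4), which is an upper bound, so this matching is maximum.

Maximum matching: {(1,6), (2,8), (3,7), (4,9)}
Size: 4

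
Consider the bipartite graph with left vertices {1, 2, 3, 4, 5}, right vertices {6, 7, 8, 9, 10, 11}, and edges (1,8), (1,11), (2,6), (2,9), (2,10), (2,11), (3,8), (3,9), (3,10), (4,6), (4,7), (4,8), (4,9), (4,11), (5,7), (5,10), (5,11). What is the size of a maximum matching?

Step 1: List the neighbors of each left vertex:
  1: 8, 11
  2: 6, 9, 10, 11
  3: 8, 9, 10
  4: 6, 7, 8, 9, 11
  5: 7, 10, 11

Step 2: Greedily match left vertices, then look for augmenting paths:
  Match 1 -- 8
  Match 2 -- 6
  Match 3 -- 9
  Match 4 -- 7
  Match 5 -- 10
  No augmenting path remains.

Step 3: Verify this is maximum:
  Matching size 5 = min(|L|, |R|) = min(5, 6), which is an upper bound, so this matching is maximum.

Maximum matching: {(1,8), (2,6), (3,9), (4,7), (5,10)}
Size: 5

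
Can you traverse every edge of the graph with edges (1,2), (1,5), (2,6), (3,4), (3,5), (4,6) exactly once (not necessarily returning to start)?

Step 1: Find the degree of each vertex:
  deg(1) = 2
  deg(2) = 2
  deg(3) = 2
  deg(4) = 2
  deg(5) = 2
  deg(6) = 2

Step 2: Count vertices with odd degree:
  All vertices have even degree (0 odd-degree vertices)

Step 3: Apply Euler's theorem:
  - Eulerian circuit exists iff graph is connected and all vertices have even degree
  - Eulerian path exists iff graph is connected and has 0 or 2 odd-degree vertices

Graph is connected with 0 odd-degree vertices.
Both Eulerian circuit and Eulerian path exist.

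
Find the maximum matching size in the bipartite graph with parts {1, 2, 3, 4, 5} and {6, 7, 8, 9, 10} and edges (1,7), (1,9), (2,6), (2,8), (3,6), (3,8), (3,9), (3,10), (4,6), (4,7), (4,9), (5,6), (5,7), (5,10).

Step 1: List the neighbors of each left vertex:
  1: 7, 9
  2: 6, 8
  3: 6, 8, 9, 10
  4: 6, 7, 9
  5: 6, 7, 10

Step 2: Greedily match left vertices, then look for augmenting paths:
  Match 1 -- 7
  Match 2 -- 6
  Match 3 -- 8
  Match 4 -- 9
  Match 5 -- 10
  No augmenting path remains.

Step 3: Verify this is maximum:
  Matching size 5 = min(|L|, |R|) = min(5, 5), which is an upper bound, so this matching is maximum.

Maximum matching: {(1,7), (2,6), (3,8), (4,9), (5,10)}
Size: 5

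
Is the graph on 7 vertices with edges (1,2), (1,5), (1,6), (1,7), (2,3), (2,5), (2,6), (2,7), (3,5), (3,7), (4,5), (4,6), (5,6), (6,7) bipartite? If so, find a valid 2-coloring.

Step 1: Attempt 2-coloring using BFS:
  Start at vertex 1, assign color 0
  Color vertex 2 with color 1 (neighbor of 1)
  Color vertex 5 with color 1 (neighbor of 1)
  Color vertex 6 with color 1 (neighbor of 1)
  Color vertex 7 with color 1 (neighbor of 1)
  Color vertex 3 with color 0 (neighbor of 2)

Step 2: Conflict found! Vertices 2 and 5 are adjacent but have the same color.
This means the graph contains an odd cycle.

The graph is NOT bipartite.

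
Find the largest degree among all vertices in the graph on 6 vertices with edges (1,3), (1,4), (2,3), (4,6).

Step 1: Count edges incident to each vertex:
  deg(1) = 2 (neighbors: 3, 4)
  deg(2) = 1 (neighbors: 3)
  deg(3) = 2 (neighbors: 1, 2)
  deg(4) = 2 (neighbors: 1, 6)
  deg(5) = 0 (neighbors: none)
  deg(6) = 1 (neighbors: 4)

Step 2: Find maximum:
  max(2, 1, 2, 2, 0, 1) = 2 (vertex 1)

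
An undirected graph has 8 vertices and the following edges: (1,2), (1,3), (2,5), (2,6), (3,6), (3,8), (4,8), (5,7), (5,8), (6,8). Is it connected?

Step 1: Build adjacency list from edges:
  1: 2, 3
  2: 1, 5, 6
  3: 1, 6, 8
  4: 8
  5: 2, 7, 8
  6: 2, 3, 8
  7: 5
  8: 3, 4, 5, 6

Step 2: Run BFS/DFS from vertex 1:
  Visited: {1, 2, 3, 5, 6, 8, 7, 4}
  Reached 8 of 8 vertices

Step 3: All 8 vertices reached from vertex 1, so the graph is connected.
Answer: Yes, the graph is connected.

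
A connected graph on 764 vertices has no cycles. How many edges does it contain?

A tree on n vertices always has exactly n - 1 edges.
For n = 764: edges = 764 - 1 = 763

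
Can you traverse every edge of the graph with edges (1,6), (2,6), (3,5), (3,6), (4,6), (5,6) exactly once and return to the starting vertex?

Step 1: Find the degree of each vertex:
  deg(1) = 1
  deg(2) = 1
  deg(3) = 2
  deg(4) = 1
  deg(5) = 2
  deg(6) = 5

Step 2: Count vertices with odd degree:
  Odd-degree vertices: 1, 2, 4, 6 (4 total)

Step 3: Apply Euler's theorem:
  - Eulerian circuit exists iff graph is connected and all vertices have even degree
  - Eulerian path exists iff graph is connected and has 0 or 2 odd-degree vertices

Graph has 4 odd-degree vertices (need 0 or 2).
Neither Eulerian path nor Eulerian circuit exists.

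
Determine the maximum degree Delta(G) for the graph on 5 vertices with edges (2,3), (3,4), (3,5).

Step 1: Count edges incident to each vertex:
  deg(1) = 0 (neighbors: none)
  deg(2) = 1 (neighbors: 3)
  deg(3) = 3 (neighbors: 2, 4, 5)
  deg(4) = 1 (neighbors: 3)
  deg(5) = 1 (neighbors: 3)

Step 2: Find maximum:
  max(0, 1, 3, 1, 1) = 3 (vertex 3)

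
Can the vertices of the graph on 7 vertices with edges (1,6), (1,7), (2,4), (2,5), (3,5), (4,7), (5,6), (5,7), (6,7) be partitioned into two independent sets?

Step 1: Attempt 2-coloring using BFS:
  Start at vertex 1, assign color 0
  Color vertex 6 with color 1 (neighbor of 1)
  Color vertex 7 with color 1 (neighbor of 1)
  Color vertex 5 with color 0 (neighbor of 6)

Step 2: Conflict found! Vertices 6 and 7 are adjacent but have the same color.
This means the graph contains an odd cycle.

The graph is NOT bipartite.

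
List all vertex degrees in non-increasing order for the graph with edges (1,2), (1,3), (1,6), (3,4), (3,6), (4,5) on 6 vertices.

Step 1: Count edges incident to each vertex:
  deg(1) = 3 (neighbors: 2, 3, 6)
  deg(2) = 1 (neighbors: 1)
  deg(3) = 3 (neighbors: 1, 4, 6)
  deg(4) = 2 (neighbors: 3, 5)
  deg(5) = 1 (neighbors: 4)
  deg(6) = 2 (neighbors: 1, 3)

Step 2: Sort degrees in non-increasing order:
  Degrees: [3, 1, 3, 2, 1, 2] -> sorted: [3, 3, 2, 2, 1, 1]

Degree sequence: [3, 3, 2, 2, 1, 1]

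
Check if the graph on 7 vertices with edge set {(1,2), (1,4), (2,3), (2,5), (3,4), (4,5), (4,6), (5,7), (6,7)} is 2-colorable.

Step 1: Attempt 2-coloring using BFS:
  Start at vertex 1, assign color 0
  Color vertex 2 with color 1 (neighbor of 1)
  Color vertex 4 with color 1 (neighbor of 1)
  Color vertex 3 with color 0 (neighbor of 2)
  Color vertex 5 with color 0 (neighbor of 2)
  Color vertex 6 with color 0 (neighbor of 4)
  Color vertex 7 with color 1 (neighbor of 5)

Step 2: 2-coloring succeeded. No conflicts found.
  Set A (color 0): {1, 3, 5, 6}
  Set B (color 1): {2, 4, 7}

The graph is bipartite with partition {1, 3, 5, 6}, {2, 4, 7}.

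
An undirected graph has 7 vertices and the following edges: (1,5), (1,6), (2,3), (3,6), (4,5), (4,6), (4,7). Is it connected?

Step 1: Build adjacency list from edges:
  1: 5, 6
  2: 3
  3: 2, 6
  4: 5, 6, 7
  5: 1, 4
  6: 1, 3, 4
  7: 4

Step 2: Run BFS/DFS from vertex 1:
  Visited: {1, 5, 6, 4, 3, 7, 2}
  Reached 7 of 7 vertices

Step 3: All 7 vertices reached from vertex 1, so the graph is connected.
Answer: Yes, the graph is connected.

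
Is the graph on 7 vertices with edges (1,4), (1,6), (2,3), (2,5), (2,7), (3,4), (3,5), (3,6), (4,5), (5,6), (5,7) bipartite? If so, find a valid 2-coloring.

Step 1: Attempt 2-coloring using BFS:
  Start at vertex 1, assign color 0
  Color vertex 4 with color 1 (neighbor of 1)
  Color vertex 6 with color 1 (neighbor of 1)
  Color vertex 3 with color 0 (neighbor of 4)
  Color vertex 5 with color 0 (neighbor of 4)
  Color vertex 2 with color 1 (neighbor of 3)

Step 2: Conflict found! Vertices 3 and 5 are adjacent but have the same color.
This means the graph contains an odd cycle.

The graph is NOT bipartite.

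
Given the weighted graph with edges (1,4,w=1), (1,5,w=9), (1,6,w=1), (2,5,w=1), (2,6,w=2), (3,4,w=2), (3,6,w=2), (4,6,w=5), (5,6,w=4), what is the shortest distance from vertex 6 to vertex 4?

Step 1: Build adjacency list with weights:
  1: 4(w=1), 5(w=9), 6(w=1)
  2: 5(w=1), 6(w=2)
  3: 4(w=2), 6(w=2)
  4: 1(w=1), 3(w=2), 6(w=5)
  5: 1(w=9), 2(w=1), 6(w=4)
  6: 1(w=1), 2(w=2), 3(w=2), 4(w=5), 5(w=4)

Step 2: Apply Dijkstra's algorithm from vertex 6:
  Visit vertex 6 (distance=0)
    Update dist[1] = 1
    Update dist[2] = 2
    Update dist[3] = 2
    Update dist[4] = 5
    Update dist[5] = 4
  Visit vertex 1 (distance=1)
    Update dist[4] = 2
  Visit vertex 2 (distance=2)
    Update dist[5] = 3
  Visit vertex 3 (distance=2)
  Visit vertex 4 (distance=2)

Step 3: Shortest path: 6 -> 1 -> 4
Total weight: 1 + 1 = 2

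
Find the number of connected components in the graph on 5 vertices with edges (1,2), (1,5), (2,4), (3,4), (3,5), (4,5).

Step 1: Build adjacency list from edges:
  1: 2, 5
  2: 1, 4
  3: 4, 5
  4: 2, 3, 5
  5: 1, 3, 4

Step 2: Run BFS/DFS from vertex 1:
  Visited: {1, 2, 5, 4, 3}
  Reached 5 of 5 vertices

Step 3: All 5 vertices reached from vertex 1, so the graph is connected.
Number of connected components: 1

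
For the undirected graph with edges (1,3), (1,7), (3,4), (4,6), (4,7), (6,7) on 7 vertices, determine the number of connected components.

Step 1: Build adjacency list from edges:
  1: 3, 7
  2: (none)
  3: 1, 4
  4: 3, 6, 7
  5: (none)
  6: 4, 7
  7: 1, 4, 6

Step 2: Run BFS/DFS from vertex 1:
  Visited: {1, 3, 7, 4, 6}
  Reached 5 of 7 vertices

Step 3: Only 5 of 7 vertices reached. Graph is disconnected.
Connected components: {1, 3, 4, 6, 7}, {2}, {5}
Number of connected components: 3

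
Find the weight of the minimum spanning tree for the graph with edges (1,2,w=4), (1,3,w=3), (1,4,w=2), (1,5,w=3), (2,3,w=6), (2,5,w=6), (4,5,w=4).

Apply Kruskal's algorithm (sort edges by weight, add if no cycle):

Sorted edges by weight:
  (1,4) w=2
  (1,3) w=3
  (1,5) w=3
  (1,2) w=4
  (4,5) w=4
  (2,5) w=6
  (2,3) w=6

Add edge (1,4) w=2 -- no cycle. Running total: 2
Add edge (1,3) w=3 -- no cycle. Running total: 5
Add edge (1,5) w=3 -- no cycle. Running total: 8
Add edge (1,2) w=4 -- no cycle. Running total: 12

MST edges: (1,4,w=2), (1,3,w=3), (1,5,w=3), (1,2,w=4)
Total MST weight: 2 + 3 + 3 + 4 = 12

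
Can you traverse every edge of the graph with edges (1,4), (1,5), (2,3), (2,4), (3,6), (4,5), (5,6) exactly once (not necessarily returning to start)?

Step 1: Find the degree of each vertex:
  deg(1) = 2
  deg(2) = 2
  deg(3) = 2
  deg(4) = 3
  deg(5) = 3
  deg(6) = 2

Step 2: Count vertices with odd degree:
  Odd-degree vertices: 4, 5 (2 total)

Step 3: Apply Euler's theorem:
  - Eulerian circuit exists iff graph is connected and all vertices have even degree
  - Eulerian path exists iff graph is connected and has 0 or 2 odd-degree vertices

Graph is connected with exactly 2 odd-degree vertices (4, 5).
Eulerian path exists (starting and ending at the odd-degree vertices), but no Eulerian circuit.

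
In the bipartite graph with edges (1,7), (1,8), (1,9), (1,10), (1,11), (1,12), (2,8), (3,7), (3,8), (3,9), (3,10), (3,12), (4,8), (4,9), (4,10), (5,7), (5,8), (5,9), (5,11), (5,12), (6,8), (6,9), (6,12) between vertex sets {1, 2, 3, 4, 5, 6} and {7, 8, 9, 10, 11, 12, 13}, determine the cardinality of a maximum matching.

Step 1: List the neighbors of each left vertex:
  1: 7, 8, 9, 10, 11, 12
  2: 8
  3: 7, 8, 9, 10, 12
  4: 8, 9, 10
  5: 7, 8, 9, 11, 12
  6: 8, 9, 12

Step 2: Greedily match left vertices, then look for augmenting paths:
  Match 1 -- 7
  Match 2 -- 8
  Match 3 -- 9
  Match 4 -- 10
  Match 5 -- 11
  Match 6 -- 12
  No augmenting path remains.

Step 3: Verify this is maximum:
  Matching size 6 = min(|L|, |R|) = min(6, 7), which is an upper bound, so this matching is maximum.

Maximum matching: {(1,7), (2,8), (3,9), (4,10), (5,11), (6,12)}
Size: 6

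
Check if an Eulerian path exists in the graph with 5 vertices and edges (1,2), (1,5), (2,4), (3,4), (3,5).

Step 1: Find the degree of each vertex:
  deg(1) = 2
  deg(2) = 2
  deg(3) = 2
  deg(4) = 2
  deg(5) = 2

Step 2: Count vertices with odd degree:
  All vertices have even degree (0 odd-degree vertices)

Step 3: Apply Euler's theorem:
  - Eulerian circuit exists iff graph is connected and all vertices have even degree
  - Eulerian path exists iff graph is connected and has 0 or 2 odd-degree vertices

Graph is connected with 0 odd-degree vertices.
Both Eulerian circuit and Eulerian path exist.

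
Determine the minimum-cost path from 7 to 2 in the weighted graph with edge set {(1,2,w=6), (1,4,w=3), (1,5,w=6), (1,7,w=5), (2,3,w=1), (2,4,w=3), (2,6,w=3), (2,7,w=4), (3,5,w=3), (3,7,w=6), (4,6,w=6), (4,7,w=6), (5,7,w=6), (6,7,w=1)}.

Step 1: Build adjacency list with weights:
  1: 2(w=6), 4(w=3), 5(w=6), 7(w=5)
  2: 1(w=6), 3(w=1), 4(w=3), 6(w=3), 7(w=4)
  3: 2(w=1), 5(w=3), 7(w=6)
  4: 1(w=3), 2(w=3), 6(w=6), 7(w=6)
  5: 1(w=6), 3(w=3), 7(w=6)
  6: 2(w=3), 4(w=6), 7(w=1)
  7: 1(w=5), 2(w=4), 3(w=6), 4(w=6), 5(w=6), 6(w=1)

Step 2: Apply Dijkstra's algorithm from vertex 7:
  Visit vertex 7 (distance=0)
    Update dist[1] = 5
    Update dist[2] = 4
    Update dist[3] = 6
    Update dist[4] = 6
    Update dist[5] = 6
    Update dist[6] = 1
  Visit vertex 6 (distance=1)
  Visit vertex 2 (distance=4)
    Update dist[3] = 5

Step 3: Shortest path: 7 -> 2
Total weight: 4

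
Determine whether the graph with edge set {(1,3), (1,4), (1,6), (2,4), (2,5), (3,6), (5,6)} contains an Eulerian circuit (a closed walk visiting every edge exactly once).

Step 1: Find the degree of each vertex:
  deg(1) = 3
  deg(2) = 2
  deg(3) = 2
  deg(4) = 2
  deg(5) = 2
  deg(6) = 3

Step 2: Count vertices with odd degree:
  Odd-degree vertices: 1, 6 (2 total)

Step 3: Apply Euler's theorem:
  - Eulerian circuit exists iff graph is connected and all vertices have even degree
  - Eulerian path exists iff graph is connected and has 0 or 2 odd-degree vertices

Graph is connected with exactly 2 odd-degree vertices (1, 6).
Eulerian path exists (starting and ending at the odd-degree vertices), but no Eulerian circuit.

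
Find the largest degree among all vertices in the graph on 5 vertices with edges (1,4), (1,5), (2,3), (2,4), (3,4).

Step 1: Count edges incident to each vertex:
  deg(1) = 2 (neighbors: 4, 5)
  deg(2) = 2 (neighbors: 3, 4)
  deg(3) = 2 (neighbors: 2, 4)
  deg(4) = 3 (neighbors: 1, 2, 3)
  deg(5) = 1 (neighbors: 1)

Step 2: Find maximum:
  max(2, 2, 2, 3, 1) = 3 (vertex 4)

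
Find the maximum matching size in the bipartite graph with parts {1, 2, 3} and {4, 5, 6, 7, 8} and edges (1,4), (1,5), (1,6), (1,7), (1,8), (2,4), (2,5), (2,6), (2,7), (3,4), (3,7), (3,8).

Step 1: List the neighbors of each left vertex:
  1: 4, 5, 6, 7, 8
  2: 4, 5, 6, 7
  3: 4, 7, 8

Step 2: Greedily match left vertices, then look for augmenting paths:
  Match 1 -- 4
  Match 2 -- 5
  Match 3 -- 7
  No augmenting path remains.

Step 3: Verify this is maximum:
  Matching size 3 = min(|L|, |R|) = min(3, 5), which is an upper bound, so this matching is maximum.

Maximum matching: {(1,4), (2,5), (3,7)}
Size: 3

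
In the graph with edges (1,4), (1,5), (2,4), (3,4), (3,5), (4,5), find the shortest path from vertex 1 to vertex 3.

Step 1: Build adjacency list:
  1: 4, 5
  2: 4
  3: 4, 5
  4: 1, 2, 3, 5
  5: 1, 3, 4

Step 2: BFS from vertex 1 to find shortest path to 3:
  vertex 4 reached at distance 1
  vertex 5 reached at distance 1
  vertex 2 reached at distance 2
  vertex 3 reached at distance 2

Step 3: Shortest path: 1 -> 4 -> 3
Path length: 2 edges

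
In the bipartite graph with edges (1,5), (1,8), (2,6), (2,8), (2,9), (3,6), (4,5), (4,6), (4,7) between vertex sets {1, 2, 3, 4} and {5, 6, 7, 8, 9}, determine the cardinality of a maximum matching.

Step 1: List the neighbors of each left vertex:
  1: 5, 8
  2: 6, 8, 9
  3: 6
  4: 5, 6, 7

Step 2: Greedily match left vertices, then look for augmenting paths:
  Match 1 -- 5
  Match 2 -- 8
  Match 3 -- 6
  Match 4 -- 7
  No augmenting path remains.

Step 3: Verify this is maximum:
  Matching size 4 = min(|L|, |R|) = min(4, 5), which is an upper bound, so this matching is maximum.

Maximum matching: {(1,5), (2,8), (3,6), (4,7)}
Size: 4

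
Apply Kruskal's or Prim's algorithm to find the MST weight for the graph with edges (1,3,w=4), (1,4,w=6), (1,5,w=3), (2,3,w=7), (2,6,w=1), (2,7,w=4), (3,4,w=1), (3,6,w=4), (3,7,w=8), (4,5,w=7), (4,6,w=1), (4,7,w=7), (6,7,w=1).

Apply Kruskal's algorithm (sort edges by weight, add if no cycle):

Sorted edges by weight:
  (2,6) w=1
  (3,4) w=1
  (4,6) w=1
  (6,7) w=1
  (1,5) w=3
  (1,3) w=4
  (2,7) w=4
  (3,6) w=4
  (1,4) w=6
  (2,3) w=7
  (4,5) w=7
  (4,7) w=7
  (3,7) w=8

Add edge (2,6) w=1 -- no cycle. Running total: 1
Add edge (3,4) w=1 -- no cycle. Running total: 2
Add edge (4,6) w=1 -- no cycle. Running total: 3
Add edge (6,7) w=1 -- no cycle. Running total: 4
Add edge (1,5) w=3 -- no cycle. Running total: 7
Add edge (1,3) w=4 -- no cycle. Running total: 11

MST edges: (2,6,w=1), (3,4,w=1), (4,6,w=1), (6,7,w=1), (1,5,w=3), (1,3,w=4)
Total MST weight: 1 + 1 + 1 + 1 + 3 + 4 = 11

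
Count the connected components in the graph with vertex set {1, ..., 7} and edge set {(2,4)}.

Step 1: Build adjacency list from edges:
  1: (none)
  2: 4
  3: (none)
  4: 2
  5: (none)
  6: (none)
  7: (none)

Step 2: Run BFS/DFS from vertex 1:
  Visited: {1}
  Reached 1 of 7 vertices

Step 3: Only 1 of 7 vertices reached. Graph is disconnected.
Connected components: {1}, {2, 4}, {3}, {5}, {6}, {7}
Number of connected components: 6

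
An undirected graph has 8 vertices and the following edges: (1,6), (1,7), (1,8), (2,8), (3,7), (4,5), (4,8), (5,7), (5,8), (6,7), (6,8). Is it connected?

Step 1: Build adjacency list from edges:
  1: 6, 7, 8
  2: 8
  3: 7
  4: 5, 8
  5: 4, 7, 8
  6: 1, 7, 8
  7: 1, 3, 5, 6
  8: 1, 2, 4, 5, 6

Step 2: Run BFS/DFS from vertex 1:
  Visited: {1, 6, 7, 8, 3, 5, 2, 4}
  Reached 8 of 8 vertices

Step 3: All 8 vertices reached from vertex 1, so the graph is connected.
Answer: Yes, the graph is connected.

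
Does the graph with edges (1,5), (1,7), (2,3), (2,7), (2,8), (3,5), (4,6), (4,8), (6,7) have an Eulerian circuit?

Step 1: Find the degree of each vertex:
  deg(1) = 2
  deg(2) = 3
  deg(3) = 2
  deg(4) = 2
  deg(5) = 2
  deg(6) = 2
  deg(7) = 3
  deg(8) = 2

Step 2: Count vertices with odd degree:
  Odd-degree vertices: 2, 7 (2 total)

Step 3: Apply Euler's theorem:
  - Eulerian circuit exists iff graph is connected and all vertices have even degree
  - Eulerian path exists iff graph is connected and has 0 or 2 odd-degree vertices

Graph is connected with exactly 2 odd-degree vertices (2, 7).
Eulerian path exists (starting and ending at the odd-degree vertices), but no Eulerian circuit.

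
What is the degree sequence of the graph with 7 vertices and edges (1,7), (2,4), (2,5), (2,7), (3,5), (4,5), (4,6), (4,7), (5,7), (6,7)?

Step 1: Count edges incident to each vertex:
  deg(1) = 1 (neighbors: 7)
  deg(2) = 3 (neighbors: 4, 5, 7)
  deg(3) = 1 (neighbors: 5)
  deg(4) = 4 (neighbors: 2, 5, 6, 7)
  deg(5) = 4 (neighbors: 2, 3, 4, 7)
  deg(6) = 2 (neighbors: 4, 7)
  deg(7) = 5 (neighbors: 1, 2, 4, 5, 6)

Step 2: Sort degrees in non-increasing order:
  Degrees: [1, 3, 1, 4, 4, 2, 5] -> sorted: [5, 4, 4, 3, 2, 1, 1]

Degree sequence: [5, 4, 4, 3, 2, 1, 1]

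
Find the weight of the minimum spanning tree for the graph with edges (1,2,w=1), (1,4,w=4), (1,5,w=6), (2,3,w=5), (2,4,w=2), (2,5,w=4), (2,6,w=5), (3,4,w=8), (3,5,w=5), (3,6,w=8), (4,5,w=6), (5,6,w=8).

Apply Kruskal's algorithm (sort edges by weight, add if no cycle):

Sorted edges by weight:
  (1,2) w=1
  (2,4) w=2
  (1,4) w=4
  (2,5) w=4
  (2,6) w=5
  (2,3) w=5
  (3,5) w=5
  (1,5) w=6
  (4,5) w=6
  (3,4) w=8
  (3,6) w=8
  (5,6) w=8

Add edge (1,2) w=1 -- no cycle. Running total: 1
Add edge (2,4) w=2 -- no cycle. Running total: 3
Skip edge (1,4) w=4 -- would create cycle
Add edge (2,5) w=4 -- no cycle. Running total: 7
Add edge (2,6) w=5 -- no cycle. Running total: 12
Add edge (2,3) w=5 -- no cycle. Running total: 17

MST edges: (1,2,w=1), (2,4,w=2), (2,5,w=4), (2,6,w=5), (2,3,w=5)
Total MST weight: 1 + 2 + 4 + 5 + 5 = 17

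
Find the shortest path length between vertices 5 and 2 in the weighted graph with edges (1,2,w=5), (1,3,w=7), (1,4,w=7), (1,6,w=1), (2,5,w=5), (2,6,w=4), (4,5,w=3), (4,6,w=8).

Step 1: Build adjacency list with weights:
  1: 2(w=5), 3(w=7), 4(w=7), 6(w=1)
  2: 1(w=5), 5(w=5), 6(w=4)
  3: 1(w=7)
  4: 1(w=7), 5(w=3), 6(w=8)
  5: 2(w=5), 4(w=3)
  6: 1(w=1), 2(w=4), 4(w=8)

Step 2: Apply Dijkstra's algorithm from vertex 5:
  Visit vertex 5 (distance=0)
    Update dist[2] = 5
    Update dist[4] = 3
  Visit vertex 4 (distance=3)
    Update dist[1] = 10
    Update dist[6] = 11
  Visit vertex 2 (distance=5)
    Update dist[6] = 9

Step 3: Shortest path: 5 -> 2
Total weight: 5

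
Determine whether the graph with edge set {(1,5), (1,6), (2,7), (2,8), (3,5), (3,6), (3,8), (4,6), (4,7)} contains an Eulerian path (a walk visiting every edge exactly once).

Step 1: Find the degree of each vertex:
  deg(1) = 2
  deg(2) = 2
  deg(3) = 3
  deg(4) = 2
  deg(5) = 2
  deg(6) = 3
  deg(7) = 2
  deg(8) = 2

Step 2: Count vertices with odd degree:
  Odd-degree vertices: 3, 6 (2 total)

Step 3: Apply Euler's theorem:
  - Eulerian circuit exists iff graph is connected and all vertices have even degree
  - Eulerian path exists iff graph is connected and has 0 or 2 odd-degree vertices

Graph is connected with exactly 2 odd-degree vertices (3, 6).
Eulerian path exists (starting and ending at the odd-degree vertices), but no Eulerian circuit.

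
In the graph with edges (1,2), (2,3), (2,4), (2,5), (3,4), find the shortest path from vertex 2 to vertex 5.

Step 1: Build adjacency list:
  1: 2
  2: 1, 3, 4, 5
  3: 2, 4
  4: 2, 3
  5: 2

Step 2: BFS from vertex 2 to find shortest path to 5:
  vertex 1 reached at distance 1
  vertex 3 reached at distance 1
  vertex 4 reached at distance 1
  vertex 5 reached at distance 1

Step 3: Shortest path: 2 -> 5
Path length: 1 edge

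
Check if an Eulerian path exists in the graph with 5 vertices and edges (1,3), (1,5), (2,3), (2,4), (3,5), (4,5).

Step 1: Find the degree of each vertex:
  deg(1) = 2
  deg(2) = 2
  deg(3) = 3
  deg(4) = 2
  deg(5) = 3

Step 2: Count vertices with odd degree:
  Odd-degree vertices: 3, 5 (2 total)

Step 3: Apply Euler's theorem:
  - Eulerian circuit exists iff graph is connected and all vertices have even degree
  - Eulerian path exists iff graph is connected and has 0 or 2 odd-degree vertices

Graph is connected with exactly 2 odd-degree vertices (3, 5).
Eulerian path exists (starting and ending at the odd-degree vertices), but no Eulerian circuit.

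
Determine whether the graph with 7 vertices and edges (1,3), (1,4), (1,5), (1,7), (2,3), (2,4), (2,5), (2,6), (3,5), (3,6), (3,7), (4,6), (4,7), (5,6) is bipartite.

Step 1: Attempt 2-coloring using BFS:
  Start at vertex 1, assign color 0
  Color vertex 3 with color 1 (neighbor of 1)
  Color vertex 4 with color 1 (neighbor of 1)
  Color vertex 5 with color 1 (neighbor of 1)
  Color vertex 7 with color 1 (neighbor of 1)
  Color vertex 2 with color 0 (neighbor of 3)

Step 2: Conflict found! Vertices 3 and 5 are adjacent but have the same color.
This means the graph contains an odd cycle.

The graph is NOT bipartite.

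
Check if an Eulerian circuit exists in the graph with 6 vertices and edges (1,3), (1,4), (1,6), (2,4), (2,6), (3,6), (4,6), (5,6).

Step 1: Find the degree of each vertex:
  deg(1) = 3
  deg(2) = 2
  deg(3) = 2
  deg(4) = 3
  deg(5) = 1
  deg(6) = 5

Step 2: Count vertices with odd degree:
  Odd-degree vertices: 1, 4, 5, 6 (4 total)

Step 3: Apply Euler's theorem:
  - Eulerian circuit exists iff graph is connected and all vertices have even degree
  - Eulerian path exists iff graph is connected and has 0 or 2 odd-degree vertices

Graph has 4 odd-degree vertices (need 0 or 2).
Neither Eulerian path nor Eulerian circuit exists.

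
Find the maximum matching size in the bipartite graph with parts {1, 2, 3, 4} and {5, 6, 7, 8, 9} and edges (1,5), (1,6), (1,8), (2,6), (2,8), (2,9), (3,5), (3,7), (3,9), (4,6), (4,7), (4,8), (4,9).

Step 1: List the neighbors of each left vertex:
  1: 5, 6, 8
  2: 6, 8, 9
  3: 5, 7, 9
  4: 6, 7, 8, 9

Step 2: Greedily match left vertices, then look for augmenting paths:
  Match 1 -- 5
  Match 2 -- 6
  Match 3 -- 7
  Match 4 -- 8
  No augmenting path remains.

Step 3: Verify this is maximum:
  Matching size 4 = min(|L|, |R|) = min(4, 5), which is an upper bound, so this matching is maximum.

Maximum matching: {(1,5), (2,6), (3,7), (4,8)}
Size: 4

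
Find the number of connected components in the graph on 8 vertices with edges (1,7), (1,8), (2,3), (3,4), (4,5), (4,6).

Step 1: Build adjacency list from edges:
  1: 7, 8
  2: 3
  3: 2, 4
  4: 3, 5, 6
  5: 4
  6: 4
  7: 1
  8: 1

Step 2: Run BFS/DFS from vertex 1:
  Visited: {1, 7, 8}
  Reached 3 of 8 vertices

Step 3: Only 3 of 8 vertices reached. Graph is disconnected.
Connected components: {1, 7, 8}, {2, 3, 4, 5, 6}
Number of connected components: 2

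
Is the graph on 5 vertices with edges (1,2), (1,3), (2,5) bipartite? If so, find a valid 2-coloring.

Step 1: Attempt 2-coloring using BFS:
  Start at vertex 1, assign color 0
  Color vertex 2 with color 1 (neighbor of 1)
  Color vertex 3 with color 1 (neighbor of 1)
  Color vertex 5 with color 0 (neighbor of 2)
  Start new component at vertex 4, assign color 0

Step 2: 2-coloring succeeded. No conflicts found.
  Set A (color 0): {1, 4, 5}
  Set B (color 1): {2, 3}

The graph is bipartite with partition {1, 4, 5}, {2, 3}.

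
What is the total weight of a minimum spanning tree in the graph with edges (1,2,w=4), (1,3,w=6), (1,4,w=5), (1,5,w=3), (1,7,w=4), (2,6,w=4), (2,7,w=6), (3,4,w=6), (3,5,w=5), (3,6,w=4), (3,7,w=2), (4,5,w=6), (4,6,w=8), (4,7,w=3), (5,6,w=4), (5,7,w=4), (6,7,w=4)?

Apply Kruskal's algorithm (sort edges by weight, add if no cycle):

Sorted edges by weight:
  (3,7) w=2
  (1,5) w=3
  (4,7) w=3
  (1,2) w=4
  (1,7) w=4
  (2,6) w=4
  (3,6) w=4
  (5,6) w=4
  (5,7) w=4
  (6,7) w=4
  (1,4) w=5
  (3,5) w=5
  (1,3) w=6
  (2,7) w=6
  (3,4) w=6
  (4,5) w=6
  (4,6) w=8

Add edge (3,7) w=2 -- no cycle. Running total: 2
Add edge (1,5) w=3 -- no cycle. Running total: 5
Add edge (4,7) w=3 -- no cycle. Running total: 8
Add edge (1,2) w=4 -- no cycle. Running total: 12
Add edge (1,7) w=4 -- no cycle. Running total: 16
Add edge (2,6) w=4 -- no cycle. Running total: 20

MST edges: (3,7,w=2), (1,5,w=3), (4,7,w=3), (1,2,w=4), (1,7,w=4), (2,6,w=4)
Total MST weight: 2 + 3 + 3 + 4 + 4 + 4 = 20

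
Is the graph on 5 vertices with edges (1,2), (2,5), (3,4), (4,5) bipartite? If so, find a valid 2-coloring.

Step 1: Attempt 2-coloring using BFS:
  Start at vertex 1, assign color 0
  Color vertex 2 with color 1 (neighbor of 1)
  Color vertex 5 with color 0 (neighbor of 2)
  Color vertex 4 with color 1 (neighbor of 5)
  Color vertex 3 with color 0 (neighbor of 4)

Step 2: 2-coloring succeeded. No conflicts found.
  Set A (color 0): {1, 3, 5}
  Set B (color 1): {2, 4}

The graph is bipartite with partition {1, 3, 5}, {2, 4}.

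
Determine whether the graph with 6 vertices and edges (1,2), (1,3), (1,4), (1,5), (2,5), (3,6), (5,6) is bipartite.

Step 1: Attempt 2-coloring using BFS:
  Start at vertex 1, assign color 0
  Color vertex 2 with color 1 (neighbor of 1)
  Color vertex 3 with color 1 (neighbor of 1)
  Color vertex 4 with color 1 (neighbor of 1)
  Color vertex 5 with color 1 (neighbor of 1)

Step 2: Conflict found! Vertices 2 and 5 are adjacent but have the same color.
This means the graph contains an odd cycle.

The graph is NOT bipartite.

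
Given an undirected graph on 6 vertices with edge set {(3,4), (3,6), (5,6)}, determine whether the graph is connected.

Step 1: Build adjacency list from edges:
  1: (none)
  2: (none)
  3: 4, 6
  4: 3
  5: 6
  6: 3, 5

Step 2: Run BFS/DFS from vertex 1:
  Visited: {1}
  Reached 1 of 6 vertices

Step 3: Only 1 of 6 vertices reached. Graph is disconnected.
Connected components: {1}, {2}, {3, 4, 5, 6}
Answer: No, the graph is not connected (3 components).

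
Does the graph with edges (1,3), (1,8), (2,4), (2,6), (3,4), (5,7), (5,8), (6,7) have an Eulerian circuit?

Step 1: Find the degree of each vertex:
  deg(1) = 2
  deg(2) = 2
  deg(3) = 2
  deg(4) = 2
  deg(5) = 2
  deg(6) = 2
  deg(7) = 2
  deg(8) = 2

Step 2: Count vertices with odd degree:
  All vertices have even degree (0 odd-degree vertices)

Step 3: Apply Euler's theorem:
  - Eulerian circuit exists iff graph is connected and all vertices have even degree
  - Eulerian path exists iff graph is connected and has 0 or 2 odd-degree vertices

Graph is connected with 0 odd-degree vertices.
Both Eulerian circuit and Eulerian path exist.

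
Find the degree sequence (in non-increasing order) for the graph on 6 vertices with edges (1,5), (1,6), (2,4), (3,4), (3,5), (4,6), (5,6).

Step 1: Count edges incident to each vertex:
  deg(1) = 2 (neighbors: 5, 6)
  deg(2) = 1 (neighbors: 4)
  deg(3) = 2 (neighbors: 4, 5)
  deg(4) = 3 (neighbors: 2, 3, 6)
  deg(5) = 3 (neighbors: 1, 3, 6)
  deg(6) = 3 (neighbors: 1, 4, 5)

Step 2: Sort degrees in non-increasing order:
  Degrees: [2, 1, 2, 3, 3, 3] -> sorted: [3, 3, 3, 2, 2, 1]

Degree sequence: [3, 3, 3, 2, 2, 1]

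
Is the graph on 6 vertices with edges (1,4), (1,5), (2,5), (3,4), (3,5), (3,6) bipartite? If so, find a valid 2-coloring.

Step 1: Attempt 2-coloring using BFS:
  Start at vertex 1, assign color 0
  Color vertex 4 with color 1 (neighbor of 1)
  Color vertex 5 with color 1 (neighbor of 1)
  Color vertex 3 with color 0 (neighbor of 4)
  Color vertex 2 with color 0 (neighbor of 5)
  Color vertex 6 with color 1 (neighbor of 3)

Step 2: 2-coloring succeeded. No conflicts found.
  Set A (color 0): {1, 2, 3}
  Set B (color 1): {4, 5, 6}

The graph is bipartite with partition {1, 2, 3}, {4, 5, 6}.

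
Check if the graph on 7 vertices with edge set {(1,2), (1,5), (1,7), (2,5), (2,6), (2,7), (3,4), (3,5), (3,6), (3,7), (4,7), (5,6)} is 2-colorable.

Step 1: Attempt 2-coloring using BFS:
  Start at vertex 1, assign color 0
  Color vertex 2 with color 1 (neighbor of 1)
  Color vertex 5 with color 1 (neighbor of 1)
  Color vertex 7 with color 1 (neighbor of 1)

Step 2: Conflict found! Vertices 2 and 5 are adjacent but have the same color.
This means the graph contains an odd cycle.

The graph is NOT bipartite.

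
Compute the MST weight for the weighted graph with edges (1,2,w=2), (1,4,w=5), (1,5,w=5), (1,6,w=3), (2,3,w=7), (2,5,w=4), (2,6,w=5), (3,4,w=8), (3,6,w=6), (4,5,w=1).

Apply Kruskal's algorithm (sort edges by weight, add if no cycle):

Sorted edges by weight:
  (4,5) w=1
  (1,2) w=2
  (1,6) w=3
  (2,5) w=4
  (1,5) w=5
  (1,4) w=5
  (2,6) w=5
  (3,6) w=6
  (2,3) w=7
  (3,4) w=8

Add edge (4,5) w=1 -- no cycle. Running total: 1
Add edge (1,2) w=2 -- no cycle. Running total: 3
Add edge (1,6) w=3 -- no cycle. Running total: 6
Add edge (2,5) w=4 -- no cycle. Running total: 10
Skip edge (1,5) w=5 -- would create cycle
Skip edge (1,4) w=5 -- would create cycle
Skip edge (2,6) w=5 -- would create cycle
Add edge (3,6) w=6 -- no cycle. Running total: 16

MST edges: (4,5,w=1), (1,2,w=2), (1,6,w=3), (2,5,w=4), (3,6,w=6)
Total MST weight: 1 + 2 + 3 + 4 + 6 = 16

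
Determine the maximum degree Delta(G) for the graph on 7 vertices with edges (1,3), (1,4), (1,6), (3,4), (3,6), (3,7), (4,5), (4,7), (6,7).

Step 1: Count edges incident to each vertex:
  deg(1) = 3 (neighbors: 3, 4, 6)
  deg(2) = 0 (neighbors: none)
  deg(3) = 4 (neighbors: 1, 4, 6, 7)
  deg(4) = 4 (neighbors: 1, 3, 5, 7)
  deg(5) = 1 (neighbors: 4)
  deg(6) = 3 (neighbors: 1, 3, 7)
  deg(7) = 3 (neighbors: 3, 4, 6)

Step 2: Find maximum:
  max(3, 0, 4, 4, 1, 3, 3) = 4 (vertex 3)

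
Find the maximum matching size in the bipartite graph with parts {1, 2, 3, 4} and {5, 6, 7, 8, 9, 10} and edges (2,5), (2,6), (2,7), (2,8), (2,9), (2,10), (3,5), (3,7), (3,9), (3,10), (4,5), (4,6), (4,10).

Step 1: List the neighbors of each left vertex:
  1: (none)
  2: 5, 6, 7, 8, 9, 10
  3: 5, 7, 9, 10
  4: 5, 6, 10

Step 2: Greedily match left vertices, then look for augmenting paths:
  Match 2 -- 5
  Match 3 -- 7
  Match 4 -- 6
  No augmenting path remains.

Step 3: Verify this is maximum:
  Matching has size 3. The vertex set {2, 3, 4} covers every edge and has size 3; any matching has at most one edge per cover vertex, so 3 is maximum (König's theorem).

Maximum matching: {(2,5), (3,7), (4,6)}
Size: 3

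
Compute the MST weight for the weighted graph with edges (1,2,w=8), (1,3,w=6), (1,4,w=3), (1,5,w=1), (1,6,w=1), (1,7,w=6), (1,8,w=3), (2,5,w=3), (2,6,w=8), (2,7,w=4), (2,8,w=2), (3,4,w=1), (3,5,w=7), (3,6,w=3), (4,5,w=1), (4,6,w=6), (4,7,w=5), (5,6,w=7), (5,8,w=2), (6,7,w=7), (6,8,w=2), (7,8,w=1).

Apply Kruskal's algorithm (sort edges by weight, add if no cycle):

Sorted edges by weight:
  (1,6) w=1
  (1,5) w=1
  (3,4) w=1
  (4,5) w=1
  (7,8) w=1
  (2,8) w=2
  (5,8) w=2
  (6,8) w=2
  (1,4) w=3
  (1,8) w=3
  (2,5) w=3
  (3,6) w=3
  (2,7) w=4
  (4,7) w=5
  (1,3) w=6
  (1,7) w=6
  (4,6) w=6
  (3,5) w=7
  (5,6) w=7
  (6,7) w=7
  (1,2) w=8
  (2,6) w=8

Add edge (1,6) w=1 -- no cycle. Running total: 1
Add edge (1,5) w=1 -- no cycle. Running total: 2
Add edge (3,4) w=1 -- no cycle. Running total: 3
Add edge (4,5) w=1 -- no cycle. Running total: 4
Add edge (7,8) w=1 -- no cycle. Running total: 5
Add edge (2,8) w=2 -- no cycle. Running total: 7
Add edge (5,8) w=2 -- no cycle. Running total: 9

MST edges: (1,6,w=1), (1,5,w=1), (3,4,w=1), (4,5,w=1), (7,8,w=1), (2,8,w=2), (5,8,w=2)
Total MST weight: 1 + 1 + 1 + 1 + 1 + 2 + 2 = 9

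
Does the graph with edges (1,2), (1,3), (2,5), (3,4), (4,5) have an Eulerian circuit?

Step 1: Find the degree of each vertex:
  deg(1) = 2
  deg(2) = 2
  deg(3) = 2
  deg(4) = 2
  deg(5) = 2

Step 2: Count vertices with odd degree:
  All vertices have even degree (0 odd-degree vertices)

Step 3: Apply Euler's theorem:
  - Eulerian circuit exists iff graph is connected and all vertices have even degree
  - Eulerian path exists iff graph is connected and has 0 or 2 odd-degree vertices

Graph is connected with 0 odd-degree vertices.
Both Eulerian circuit and Eulerian path exist.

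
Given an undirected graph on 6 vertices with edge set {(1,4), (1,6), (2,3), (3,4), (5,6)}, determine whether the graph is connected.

Step 1: Build adjacency list from edges:
  1: 4, 6
  2: 3
  3: 2, 4
  4: 1, 3
  5: 6
  6: 1, 5

Step 2: Run BFS/DFS from vertex 1:
  Visited: {1, 4, 6, 3, 5, 2}
  Reached 6 of 6 vertices

Step 3: All 6 vertices reached from vertex 1, so the graph is connected.
Answer: Yes, the graph is connected.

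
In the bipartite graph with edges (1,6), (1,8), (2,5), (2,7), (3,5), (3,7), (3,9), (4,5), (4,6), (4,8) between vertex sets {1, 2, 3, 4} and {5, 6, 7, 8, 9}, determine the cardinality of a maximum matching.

Step 1: List the neighbors of each left vertex:
  1: 6, 8
  2: 5, 7
  3: 5, 7, 9
  4: 5, 6, 8

Step 2: Greedily match left vertices, then look for augmenting paths:
  Match 1 -- 6
  Match 2 -- 5
  Match 3 -- 7
  Match 4 -- 8
  No augmenting path remains.

Step 3: Verify this is maximum:
  Matching size 4 = min(|L|, |R|) = min(4, 5), which is an upper bound, so this matching is maximum.

Maximum matching: {(1,6), (2,5), (3,7), (4,8)}
Size: 4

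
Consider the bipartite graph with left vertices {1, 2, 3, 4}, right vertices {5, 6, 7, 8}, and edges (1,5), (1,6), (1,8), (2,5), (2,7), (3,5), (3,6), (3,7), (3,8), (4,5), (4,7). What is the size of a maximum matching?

Step 1: List the neighbors of each left vertex:
  1: 5, 6, 8
  2: 5, 7
  3: 5, 6, 7, 8
  4: 5, 7

Step 2: Greedily match left vertices, then look for augmenting paths:
  Match 1 -- 8
  Match 2 -- 7
  Match 3 -- 6
  Match 4 -- 5
  No augmenting path remains.

Step 3: Verify this is maximum:
  Matching size 4 = min(|L|, |R|) = min(4, 4), which is an upper bound, so this matching is maximum.

Maximum matching: {(1,8), (2,7), (3,6), (4,5)}
Size: 4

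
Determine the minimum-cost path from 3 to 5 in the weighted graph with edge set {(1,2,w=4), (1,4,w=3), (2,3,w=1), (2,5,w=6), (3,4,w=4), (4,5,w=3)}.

Step 1: Build adjacency list with weights:
  1: 2(w=4), 4(w=3)
  2: 1(w=4), 3(w=1), 5(w=6)
  3: 2(w=1), 4(w=4)
  4: 1(w=3), 3(w=4), 5(w=3)
  5: 2(w=6), 4(w=3)

Step 2: Apply Dijkstra's algorithm from vertex 3:
  Visit vertex 3 (distance=0)
    Update dist[2] = 1
    Update dist[4] = 4
  Visit vertex 2 (distance=1)
    Update dist[1] = 5
    Update dist[5] = 7
  Visit vertex 4 (distance=4)
  Visit vertex 1 (distance=5)
  Visit vertex 5 (distance=7)

Step 3: Shortest path: 3 -> 4 -> 5
Total weight: 4 + 3 = 7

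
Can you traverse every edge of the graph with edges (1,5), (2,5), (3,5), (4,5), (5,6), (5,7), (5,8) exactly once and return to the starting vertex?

Step 1: Find the degree of each vertex:
  deg(1) = 1
  deg(2) = 1
  deg(3) = 1
  deg(4) = 1
  deg(5) = 7
  deg(6) = 1
  deg(7) = 1
  deg(8) = 1

Step 2: Count vertices with odd degree:
  Odd-degree vertices: 1, 2, 3, 4, 5, 6, 7, 8 (8 total)

Step 3: Apply Euler's theorem:
  - Eulerian circuit exists iff graph is connected and all vertices have even degree
  - Eulerian path exists iff graph is connected and has 0 or 2 odd-degree vertices

Graph has 8 odd-degree vertices (need 0 or 2).
Neither Eulerian path nor Eulerian circuit exists.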